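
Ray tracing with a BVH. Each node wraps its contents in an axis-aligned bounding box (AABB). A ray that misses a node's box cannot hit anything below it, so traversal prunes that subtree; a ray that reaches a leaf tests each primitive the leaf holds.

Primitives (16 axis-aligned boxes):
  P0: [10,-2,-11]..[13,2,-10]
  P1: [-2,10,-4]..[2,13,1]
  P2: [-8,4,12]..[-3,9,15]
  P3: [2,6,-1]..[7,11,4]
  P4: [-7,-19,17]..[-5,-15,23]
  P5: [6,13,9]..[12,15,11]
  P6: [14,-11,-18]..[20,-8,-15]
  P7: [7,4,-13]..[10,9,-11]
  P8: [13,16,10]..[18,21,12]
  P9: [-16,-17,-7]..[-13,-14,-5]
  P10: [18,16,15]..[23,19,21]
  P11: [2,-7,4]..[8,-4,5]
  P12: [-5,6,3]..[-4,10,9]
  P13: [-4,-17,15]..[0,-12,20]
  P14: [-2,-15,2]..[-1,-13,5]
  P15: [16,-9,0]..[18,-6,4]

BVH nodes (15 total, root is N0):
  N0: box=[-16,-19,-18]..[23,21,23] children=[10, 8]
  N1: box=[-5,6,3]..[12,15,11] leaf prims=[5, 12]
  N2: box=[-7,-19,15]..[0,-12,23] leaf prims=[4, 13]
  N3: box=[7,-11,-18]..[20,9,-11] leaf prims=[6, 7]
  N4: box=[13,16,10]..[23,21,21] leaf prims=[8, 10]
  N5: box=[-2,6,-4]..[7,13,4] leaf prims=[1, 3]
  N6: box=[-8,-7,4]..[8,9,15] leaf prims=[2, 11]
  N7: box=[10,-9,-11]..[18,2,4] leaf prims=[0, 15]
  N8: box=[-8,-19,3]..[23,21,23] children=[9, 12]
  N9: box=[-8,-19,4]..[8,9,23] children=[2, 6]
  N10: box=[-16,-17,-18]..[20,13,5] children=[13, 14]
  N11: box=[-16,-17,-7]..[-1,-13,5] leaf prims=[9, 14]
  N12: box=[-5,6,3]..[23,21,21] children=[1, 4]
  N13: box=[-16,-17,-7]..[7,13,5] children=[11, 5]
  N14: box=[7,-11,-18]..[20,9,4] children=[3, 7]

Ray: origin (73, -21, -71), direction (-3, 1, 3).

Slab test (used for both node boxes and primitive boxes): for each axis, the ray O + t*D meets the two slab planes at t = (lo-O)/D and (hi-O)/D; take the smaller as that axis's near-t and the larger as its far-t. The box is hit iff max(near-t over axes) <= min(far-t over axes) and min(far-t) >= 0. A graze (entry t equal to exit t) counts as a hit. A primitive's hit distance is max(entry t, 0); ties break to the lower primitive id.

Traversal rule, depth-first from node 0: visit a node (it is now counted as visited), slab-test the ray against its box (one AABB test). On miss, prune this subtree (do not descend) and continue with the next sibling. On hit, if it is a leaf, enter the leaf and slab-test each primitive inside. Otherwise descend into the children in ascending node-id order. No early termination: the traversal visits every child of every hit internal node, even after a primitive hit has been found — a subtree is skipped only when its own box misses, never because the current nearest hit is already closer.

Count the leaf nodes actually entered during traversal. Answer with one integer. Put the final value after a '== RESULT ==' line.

Walk:
N0 x:[50/3,89/3] y:[2,42] z:[53/3,94/3] -> hit [53/3,89/3], descend [8, 10]
  N8 x:[50/3,27] y:[2,42] z:[74/3,94/3] -> hit [74/3,27], descend [9, 12]
    N9 x:[65/3,27] y:[2,30] z:[25,94/3] -> hit [25,27], descend [2, 6]
      N2 x:[73/3,80/3] y:[2,9] z:[86/3,94/3] -> miss, prune
      N6 x:[65/3,27] y:[14,30] z:[25,86/3] -> hit [25,27] leaf, test {P2(miss), P11(miss)}
    N12 x:[50/3,26] y:[27,42] z:[74/3,92/3] -> miss, prune
  N10 x:[53/3,89/3] y:[4,34] z:[53/3,76/3] -> hit [53/3,76/3], descend [13, 14]
    N13 x:[22,89/3] y:[4,34] z:[64/3,76/3] -> hit [22,76/3], descend [5, 11]
      N5 x:[22,25] y:[27,34] z:[67/3,25] -> miss, prune
      N11 x:[74/3,89/3] y:[4,8] z:[64/3,76/3] -> miss, prune
    N14 x:[53/3,22] y:[10,30] z:[53/3,25] -> hit [53/3,22], descend [3, 7]
      N3 x:[53/3,22] y:[10,30] z:[53/3,20] -> hit [53/3,20] leaf, test {P6(miss), P7(miss)}
      N7 x:[55/3,21] y:[12,23] z:[20,25] -> hit [20,21] leaf, test {P0@t=20, P15(miss)}

13 AABB tests over nodes [0, 8, 9, 2, 6, 12, 10, 13, 5, 11, 14, 3, 7]; 3 leaves entered; closest P0.

== RESULT ==
3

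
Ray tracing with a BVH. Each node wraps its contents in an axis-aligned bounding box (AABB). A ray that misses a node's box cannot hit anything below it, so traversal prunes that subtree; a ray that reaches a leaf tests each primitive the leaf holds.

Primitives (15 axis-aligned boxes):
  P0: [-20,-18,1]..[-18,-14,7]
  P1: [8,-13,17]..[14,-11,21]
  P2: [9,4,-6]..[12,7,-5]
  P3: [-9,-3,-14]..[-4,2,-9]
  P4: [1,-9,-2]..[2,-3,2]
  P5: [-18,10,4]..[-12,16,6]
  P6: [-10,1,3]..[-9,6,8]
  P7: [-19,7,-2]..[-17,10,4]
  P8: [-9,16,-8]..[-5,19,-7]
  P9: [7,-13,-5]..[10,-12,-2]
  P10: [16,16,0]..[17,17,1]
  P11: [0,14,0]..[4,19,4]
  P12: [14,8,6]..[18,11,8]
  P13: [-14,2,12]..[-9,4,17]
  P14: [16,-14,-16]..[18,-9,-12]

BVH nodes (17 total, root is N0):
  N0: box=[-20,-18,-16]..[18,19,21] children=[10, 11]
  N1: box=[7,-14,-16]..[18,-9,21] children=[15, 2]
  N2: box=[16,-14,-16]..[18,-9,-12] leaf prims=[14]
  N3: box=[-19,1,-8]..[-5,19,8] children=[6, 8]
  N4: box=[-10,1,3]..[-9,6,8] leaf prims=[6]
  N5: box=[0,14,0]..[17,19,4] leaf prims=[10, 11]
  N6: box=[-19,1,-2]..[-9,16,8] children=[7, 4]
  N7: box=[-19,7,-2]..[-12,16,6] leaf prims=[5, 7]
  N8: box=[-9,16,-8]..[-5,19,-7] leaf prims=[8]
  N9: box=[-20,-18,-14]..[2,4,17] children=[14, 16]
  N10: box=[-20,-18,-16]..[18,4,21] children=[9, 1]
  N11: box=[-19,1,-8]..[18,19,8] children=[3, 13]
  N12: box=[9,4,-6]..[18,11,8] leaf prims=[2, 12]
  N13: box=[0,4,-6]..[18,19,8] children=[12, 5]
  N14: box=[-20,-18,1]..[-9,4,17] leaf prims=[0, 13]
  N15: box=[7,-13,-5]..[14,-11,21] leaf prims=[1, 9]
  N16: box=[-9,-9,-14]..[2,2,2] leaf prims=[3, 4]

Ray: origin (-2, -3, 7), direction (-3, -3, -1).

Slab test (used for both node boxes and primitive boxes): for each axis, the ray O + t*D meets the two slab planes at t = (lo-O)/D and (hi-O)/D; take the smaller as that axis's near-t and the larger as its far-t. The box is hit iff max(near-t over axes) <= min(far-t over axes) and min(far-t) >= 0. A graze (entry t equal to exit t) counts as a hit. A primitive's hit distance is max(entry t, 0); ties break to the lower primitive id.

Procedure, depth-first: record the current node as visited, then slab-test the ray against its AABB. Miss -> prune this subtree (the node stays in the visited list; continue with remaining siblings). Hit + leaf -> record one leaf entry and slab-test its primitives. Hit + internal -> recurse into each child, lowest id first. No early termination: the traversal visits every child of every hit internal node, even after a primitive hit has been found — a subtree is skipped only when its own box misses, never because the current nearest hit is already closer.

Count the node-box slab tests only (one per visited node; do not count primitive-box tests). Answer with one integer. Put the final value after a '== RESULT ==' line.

Walk:
N0 x:[-20/3,6] y:[-22/3,5] z:[-14,23] -> hit [-20/3,5], descend [10, 11]
  N10 x:[-20/3,6] y:[-7/3,5] z:[-14,23] -> hit [-7/3,5], descend [1, 9]
    N1 x:[-20/3,-3] y:[2,11/3] z:[-14,23] -> miss, prune
    N9 x:[-4/3,6] y:[-7/3,5] z:[-10,21] -> hit [-4/3,5], descend [14, 16]
      N14 x:[7/3,6] y:[-7/3,5] z:[-10,6] -> hit [7/3,5] leaf, test {P0(miss), P13(miss)}
      N16 x:[-4/3,7/3] y:[-5/3,2] z:[5,21] -> miss, prune
  N11 x:[-20/3,17/3] y:[-22/3,-4/3] z:[-1,15] -> miss, prune

Summary -> nodes [0, 10, 1, 9, 14, 16, 11]; box-tests=7; leaf-entries=1; first=miss

== RESULT ==
7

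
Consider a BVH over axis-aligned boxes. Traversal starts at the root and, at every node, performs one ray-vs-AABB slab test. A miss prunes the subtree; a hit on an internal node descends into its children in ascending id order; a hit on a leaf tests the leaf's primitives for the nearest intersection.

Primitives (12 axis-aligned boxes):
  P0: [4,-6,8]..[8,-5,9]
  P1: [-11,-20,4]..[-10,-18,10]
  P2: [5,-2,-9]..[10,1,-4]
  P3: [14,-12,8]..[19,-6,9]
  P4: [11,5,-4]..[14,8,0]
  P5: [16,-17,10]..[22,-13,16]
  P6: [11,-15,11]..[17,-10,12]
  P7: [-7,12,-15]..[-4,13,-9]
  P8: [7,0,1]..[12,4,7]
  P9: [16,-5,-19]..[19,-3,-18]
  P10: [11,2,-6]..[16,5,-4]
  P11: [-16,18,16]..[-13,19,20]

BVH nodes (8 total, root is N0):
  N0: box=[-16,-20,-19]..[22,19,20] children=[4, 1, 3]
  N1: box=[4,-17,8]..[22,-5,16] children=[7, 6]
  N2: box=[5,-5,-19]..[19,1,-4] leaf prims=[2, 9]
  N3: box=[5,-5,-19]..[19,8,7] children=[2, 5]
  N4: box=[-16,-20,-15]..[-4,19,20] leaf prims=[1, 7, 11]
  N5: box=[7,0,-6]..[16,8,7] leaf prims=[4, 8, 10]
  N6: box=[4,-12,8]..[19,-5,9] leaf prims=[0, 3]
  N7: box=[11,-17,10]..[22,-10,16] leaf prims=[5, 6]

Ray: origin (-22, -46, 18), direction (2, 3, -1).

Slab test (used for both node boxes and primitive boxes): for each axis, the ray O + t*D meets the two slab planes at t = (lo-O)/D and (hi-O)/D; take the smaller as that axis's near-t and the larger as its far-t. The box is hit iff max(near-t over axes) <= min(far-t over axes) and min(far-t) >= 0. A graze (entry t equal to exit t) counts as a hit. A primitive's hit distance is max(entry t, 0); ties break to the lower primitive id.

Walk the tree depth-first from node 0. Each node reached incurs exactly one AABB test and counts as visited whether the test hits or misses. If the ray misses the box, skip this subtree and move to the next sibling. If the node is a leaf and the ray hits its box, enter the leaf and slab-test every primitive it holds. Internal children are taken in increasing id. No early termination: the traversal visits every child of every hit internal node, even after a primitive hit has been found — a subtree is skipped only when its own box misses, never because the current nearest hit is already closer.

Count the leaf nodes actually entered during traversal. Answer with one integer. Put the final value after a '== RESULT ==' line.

Traverse from the root:
N0 x:[3,22] y:[26/3,65/3] z:[-2,37] -> hit [26/3,65/3], descend [1, 3, 4]
  N1 x:[13,22] y:[29/3,41/3] z:[2,10] -> miss, prune
  N3 x:[27/2,41/2] y:[41/3,18] z:[11,37] -> hit [41/3,18], descend [2, 5]
    N2 x:[27/2,41/2] y:[41/3,47/3] z:[22,37] -> miss, prune
    N5 x:[29/2,19] y:[46/3,18] z:[11,24] -> hit [46/3,18] leaf, test {P4@t=18, P8@t=46/3, P10(miss)}
  N4 x:[3,9] y:[26/3,65/3] z:[-2,33] -> hit [26/3,9] leaf, test {P1(miss), P7(miss), P11(miss)}

6 AABB tests over nodes [0, 1, 3, 2, 5, 4]; 2 leaves entered; closest P8.

== RESULT ==
2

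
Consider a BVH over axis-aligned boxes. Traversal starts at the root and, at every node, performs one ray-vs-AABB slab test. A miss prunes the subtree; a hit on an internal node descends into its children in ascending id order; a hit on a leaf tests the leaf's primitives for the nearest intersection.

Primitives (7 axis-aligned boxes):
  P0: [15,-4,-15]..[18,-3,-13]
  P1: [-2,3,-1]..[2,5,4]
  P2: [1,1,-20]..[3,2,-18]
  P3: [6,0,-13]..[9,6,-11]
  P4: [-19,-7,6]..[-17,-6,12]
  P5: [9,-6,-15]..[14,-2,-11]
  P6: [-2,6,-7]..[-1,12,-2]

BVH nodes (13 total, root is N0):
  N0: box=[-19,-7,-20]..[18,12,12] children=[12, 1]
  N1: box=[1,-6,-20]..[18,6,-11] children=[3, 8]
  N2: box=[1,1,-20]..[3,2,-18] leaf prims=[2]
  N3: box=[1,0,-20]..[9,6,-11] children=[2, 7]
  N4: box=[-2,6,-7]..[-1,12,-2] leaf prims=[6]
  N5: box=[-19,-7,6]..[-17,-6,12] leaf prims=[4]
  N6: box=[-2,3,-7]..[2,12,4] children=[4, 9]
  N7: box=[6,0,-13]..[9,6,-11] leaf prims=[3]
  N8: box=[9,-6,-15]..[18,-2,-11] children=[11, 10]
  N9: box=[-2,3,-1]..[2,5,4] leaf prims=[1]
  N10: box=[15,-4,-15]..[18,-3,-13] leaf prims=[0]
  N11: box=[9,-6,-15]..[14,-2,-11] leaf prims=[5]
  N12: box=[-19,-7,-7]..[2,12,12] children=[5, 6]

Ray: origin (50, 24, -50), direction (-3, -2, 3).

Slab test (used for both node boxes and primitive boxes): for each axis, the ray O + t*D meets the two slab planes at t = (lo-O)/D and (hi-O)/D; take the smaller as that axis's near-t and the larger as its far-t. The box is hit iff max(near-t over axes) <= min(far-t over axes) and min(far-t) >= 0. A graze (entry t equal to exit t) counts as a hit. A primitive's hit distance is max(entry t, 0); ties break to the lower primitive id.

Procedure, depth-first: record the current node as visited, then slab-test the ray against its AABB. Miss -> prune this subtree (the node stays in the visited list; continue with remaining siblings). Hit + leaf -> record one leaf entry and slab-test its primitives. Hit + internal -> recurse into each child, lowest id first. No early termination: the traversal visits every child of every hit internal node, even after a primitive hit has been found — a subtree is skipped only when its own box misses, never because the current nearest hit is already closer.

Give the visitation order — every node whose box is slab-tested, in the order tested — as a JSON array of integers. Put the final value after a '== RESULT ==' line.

Trace the traversal:
N0 x:[32/3,23] y:[6,31/2] z:[10,62/3] -> hit [32/3,31/2], descend [1, 12]
  N1 x:[32/3,49/3] y:[9,15] z:[10,13] -> hit [32/3,13], descend [3, 8]
    N3 x:[41/3,49/3] y:[9,12] z:[10,13] -> miss, prune
    N8 x:[32/3,41/3] y:[13,15] z:[35/3,13] -> hit [13,13], descend [10, 11]
      N10 x:[32/3,35/3] y:[27/2,14] z:[35/3,37/3] -> miss, prune
      N11 x:[12,41/3] y:[13,15] z:[35/3,13] -> hit [13,13] leaf, test {P5@t=13}
  N12 x:[16,23] y:[6,31/2] z:[43/3,62/3] -> miss, prune

Visited [0, 1, 3, 8, 10, 11, 12]. Tests: 7 box, 1 leaf. Nearest: P5.

== RESULT ==
[0, 1, 3, 8, 10, 11, 12]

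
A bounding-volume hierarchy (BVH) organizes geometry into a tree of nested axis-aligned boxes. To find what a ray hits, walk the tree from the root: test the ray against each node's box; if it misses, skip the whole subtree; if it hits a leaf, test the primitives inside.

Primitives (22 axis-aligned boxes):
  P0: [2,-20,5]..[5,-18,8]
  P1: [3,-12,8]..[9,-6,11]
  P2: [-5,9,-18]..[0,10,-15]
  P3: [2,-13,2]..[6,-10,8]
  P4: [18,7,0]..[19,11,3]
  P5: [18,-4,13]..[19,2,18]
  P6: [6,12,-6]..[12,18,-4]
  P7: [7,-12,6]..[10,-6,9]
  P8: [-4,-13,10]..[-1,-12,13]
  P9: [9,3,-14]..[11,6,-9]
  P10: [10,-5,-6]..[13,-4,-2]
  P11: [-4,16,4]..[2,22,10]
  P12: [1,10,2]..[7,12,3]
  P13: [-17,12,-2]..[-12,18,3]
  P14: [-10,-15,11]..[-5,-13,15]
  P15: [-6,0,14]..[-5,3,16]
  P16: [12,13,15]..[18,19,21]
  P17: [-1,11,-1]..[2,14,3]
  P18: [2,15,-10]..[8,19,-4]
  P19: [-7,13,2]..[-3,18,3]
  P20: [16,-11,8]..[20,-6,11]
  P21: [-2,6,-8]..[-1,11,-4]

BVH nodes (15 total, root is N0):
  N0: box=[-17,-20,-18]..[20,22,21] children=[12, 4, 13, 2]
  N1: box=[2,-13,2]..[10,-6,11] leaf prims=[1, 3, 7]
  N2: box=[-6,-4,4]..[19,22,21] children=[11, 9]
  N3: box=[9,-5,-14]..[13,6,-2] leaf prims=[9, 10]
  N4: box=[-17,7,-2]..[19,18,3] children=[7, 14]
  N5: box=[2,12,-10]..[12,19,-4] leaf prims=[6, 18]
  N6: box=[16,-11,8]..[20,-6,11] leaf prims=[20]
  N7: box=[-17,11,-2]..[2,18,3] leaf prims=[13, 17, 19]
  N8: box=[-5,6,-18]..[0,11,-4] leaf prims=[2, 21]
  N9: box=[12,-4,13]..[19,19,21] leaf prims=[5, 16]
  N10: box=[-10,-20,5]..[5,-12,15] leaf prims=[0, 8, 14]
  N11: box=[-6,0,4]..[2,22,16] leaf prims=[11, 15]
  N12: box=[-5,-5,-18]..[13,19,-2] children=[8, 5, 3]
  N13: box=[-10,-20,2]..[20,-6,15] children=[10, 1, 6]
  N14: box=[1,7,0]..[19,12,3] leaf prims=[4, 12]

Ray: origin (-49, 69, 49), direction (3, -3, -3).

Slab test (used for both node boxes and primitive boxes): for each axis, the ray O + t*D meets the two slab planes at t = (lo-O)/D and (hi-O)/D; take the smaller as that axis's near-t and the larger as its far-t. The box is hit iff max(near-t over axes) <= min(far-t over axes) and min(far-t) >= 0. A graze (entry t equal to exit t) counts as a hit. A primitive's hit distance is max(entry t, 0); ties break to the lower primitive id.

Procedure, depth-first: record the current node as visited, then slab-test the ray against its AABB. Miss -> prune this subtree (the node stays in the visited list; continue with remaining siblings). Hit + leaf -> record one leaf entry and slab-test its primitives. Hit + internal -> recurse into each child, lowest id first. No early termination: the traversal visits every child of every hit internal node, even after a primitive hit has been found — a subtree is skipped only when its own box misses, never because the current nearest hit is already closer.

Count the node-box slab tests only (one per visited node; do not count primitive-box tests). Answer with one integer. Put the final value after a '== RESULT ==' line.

Trace the traversal:
N0 x:[32/3,23] y:[47/3,89/3] z:[28/3,67/3] -> hit [47/3,67/3], descend [2, 4, 12, 13]
  N2 x:[43/3,68/3] y:[47/3,73/3] z:[28/3,15] -> miss, prune
  N4 x:[32/3,68/3] y:[17,62/3] z:[46/3,17] -> hit [17,17], descend [7, 14]
    N7 x:[32/3,17] y:[17,58/3] z:[46/3,17] -> hit [17,17] leaf, test {P13(miss), P17(miss), P19(miss)}
    N14 x:[50/3,68/3] y:[19,62/3] z:[46/3,49/3] -> miss, prune
  N12 x:[44/3,62/3] y:[50/3,74/3] z:[17,67/3] -> hit [17,62/3], descend [3, 5, 8]
    N3 x:[58/3,62/3] y:[21,74/3] z:[17,21] -> miss, prune
    N5 x:[17,61/3] y:[50/3,19] z:[53/3,59/3] -> hit [53/3,19] leaf, test {P6@t=55/3, P18@t=53/3}
    N8 x:[44/3,49/3] y:[58/3,21] z:[53/3,67/3] -> miss, prune
  N13 x:[13,23] y:[25,89/3] z:[34/3,47/3] -> miss, prune

order=[0, 2, 4, 7, 14, 12, 3, 5, 8, 13]  |boxes|=10  |leaves|=2  hit=P18

== RESULT ==
10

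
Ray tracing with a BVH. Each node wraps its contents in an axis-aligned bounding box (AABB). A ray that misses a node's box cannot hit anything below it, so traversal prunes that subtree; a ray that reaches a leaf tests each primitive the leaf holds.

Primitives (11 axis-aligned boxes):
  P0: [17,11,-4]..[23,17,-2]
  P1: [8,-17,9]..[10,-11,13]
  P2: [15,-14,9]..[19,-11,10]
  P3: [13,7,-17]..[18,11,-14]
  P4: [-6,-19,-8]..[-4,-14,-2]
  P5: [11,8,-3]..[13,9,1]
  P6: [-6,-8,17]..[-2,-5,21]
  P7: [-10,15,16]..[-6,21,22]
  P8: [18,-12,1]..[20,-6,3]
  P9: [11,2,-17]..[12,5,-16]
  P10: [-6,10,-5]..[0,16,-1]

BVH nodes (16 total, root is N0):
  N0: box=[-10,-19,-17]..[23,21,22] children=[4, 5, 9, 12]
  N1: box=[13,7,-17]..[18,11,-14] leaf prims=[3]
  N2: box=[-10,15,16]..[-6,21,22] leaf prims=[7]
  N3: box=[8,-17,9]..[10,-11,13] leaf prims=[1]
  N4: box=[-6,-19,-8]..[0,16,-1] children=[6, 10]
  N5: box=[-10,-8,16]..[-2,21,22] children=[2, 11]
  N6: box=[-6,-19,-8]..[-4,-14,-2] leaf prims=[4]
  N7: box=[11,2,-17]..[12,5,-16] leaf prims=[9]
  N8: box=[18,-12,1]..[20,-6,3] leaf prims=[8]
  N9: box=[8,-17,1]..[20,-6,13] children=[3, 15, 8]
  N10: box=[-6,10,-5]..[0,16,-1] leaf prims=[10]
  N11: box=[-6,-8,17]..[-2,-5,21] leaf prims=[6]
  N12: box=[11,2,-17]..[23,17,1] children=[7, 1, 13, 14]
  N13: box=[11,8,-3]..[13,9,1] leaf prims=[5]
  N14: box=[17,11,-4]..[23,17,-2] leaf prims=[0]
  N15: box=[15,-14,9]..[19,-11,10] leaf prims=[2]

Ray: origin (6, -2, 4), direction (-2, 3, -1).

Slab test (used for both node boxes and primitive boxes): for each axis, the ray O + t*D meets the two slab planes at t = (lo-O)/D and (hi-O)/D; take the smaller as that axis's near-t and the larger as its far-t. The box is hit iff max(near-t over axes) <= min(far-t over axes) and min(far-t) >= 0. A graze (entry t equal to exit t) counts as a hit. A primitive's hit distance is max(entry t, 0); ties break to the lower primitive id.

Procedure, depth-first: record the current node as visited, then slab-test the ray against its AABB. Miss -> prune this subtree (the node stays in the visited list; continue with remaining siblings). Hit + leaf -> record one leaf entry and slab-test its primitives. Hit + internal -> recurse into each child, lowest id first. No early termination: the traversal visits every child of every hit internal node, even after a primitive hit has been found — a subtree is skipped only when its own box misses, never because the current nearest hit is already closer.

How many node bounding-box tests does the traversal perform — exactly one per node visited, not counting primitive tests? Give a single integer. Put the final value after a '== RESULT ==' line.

Trace the traversal:
N0 x:[-17/2,8] y:[-17/3,23/3] z:[-18,21] -> hit [-17/3,23/3], descend [4, 5, 9, 12]
  N4 x:[3,6] y:[-17/3,6] z:[5,12] -> hit [5,6], descend [6, 10]
    N6 x:[5,6] y:[-17/3,-4] z:[6,12] -> miss, prune
    N10 x:[3,6] y:[4,6] z:[5,9] -> hit [5,6] leaf, test {P10@t=5}
  N5 x:[4,8] y:[-2,23/3] z:[-18,-12] -> miss, prune
  N9 x:[-7,-1] y:[-5,-4/3] z:[-9,3] -> miss, prune
  N12 x:[-17/2,-5/2] y:[4/3,19/3] z:[3,21] -> miss, prune

7 AABB tests over nodes [0, 4, 6, 10, 5, 9, 12]; 1 leaf entered; closest P10.

== RESULT ==
7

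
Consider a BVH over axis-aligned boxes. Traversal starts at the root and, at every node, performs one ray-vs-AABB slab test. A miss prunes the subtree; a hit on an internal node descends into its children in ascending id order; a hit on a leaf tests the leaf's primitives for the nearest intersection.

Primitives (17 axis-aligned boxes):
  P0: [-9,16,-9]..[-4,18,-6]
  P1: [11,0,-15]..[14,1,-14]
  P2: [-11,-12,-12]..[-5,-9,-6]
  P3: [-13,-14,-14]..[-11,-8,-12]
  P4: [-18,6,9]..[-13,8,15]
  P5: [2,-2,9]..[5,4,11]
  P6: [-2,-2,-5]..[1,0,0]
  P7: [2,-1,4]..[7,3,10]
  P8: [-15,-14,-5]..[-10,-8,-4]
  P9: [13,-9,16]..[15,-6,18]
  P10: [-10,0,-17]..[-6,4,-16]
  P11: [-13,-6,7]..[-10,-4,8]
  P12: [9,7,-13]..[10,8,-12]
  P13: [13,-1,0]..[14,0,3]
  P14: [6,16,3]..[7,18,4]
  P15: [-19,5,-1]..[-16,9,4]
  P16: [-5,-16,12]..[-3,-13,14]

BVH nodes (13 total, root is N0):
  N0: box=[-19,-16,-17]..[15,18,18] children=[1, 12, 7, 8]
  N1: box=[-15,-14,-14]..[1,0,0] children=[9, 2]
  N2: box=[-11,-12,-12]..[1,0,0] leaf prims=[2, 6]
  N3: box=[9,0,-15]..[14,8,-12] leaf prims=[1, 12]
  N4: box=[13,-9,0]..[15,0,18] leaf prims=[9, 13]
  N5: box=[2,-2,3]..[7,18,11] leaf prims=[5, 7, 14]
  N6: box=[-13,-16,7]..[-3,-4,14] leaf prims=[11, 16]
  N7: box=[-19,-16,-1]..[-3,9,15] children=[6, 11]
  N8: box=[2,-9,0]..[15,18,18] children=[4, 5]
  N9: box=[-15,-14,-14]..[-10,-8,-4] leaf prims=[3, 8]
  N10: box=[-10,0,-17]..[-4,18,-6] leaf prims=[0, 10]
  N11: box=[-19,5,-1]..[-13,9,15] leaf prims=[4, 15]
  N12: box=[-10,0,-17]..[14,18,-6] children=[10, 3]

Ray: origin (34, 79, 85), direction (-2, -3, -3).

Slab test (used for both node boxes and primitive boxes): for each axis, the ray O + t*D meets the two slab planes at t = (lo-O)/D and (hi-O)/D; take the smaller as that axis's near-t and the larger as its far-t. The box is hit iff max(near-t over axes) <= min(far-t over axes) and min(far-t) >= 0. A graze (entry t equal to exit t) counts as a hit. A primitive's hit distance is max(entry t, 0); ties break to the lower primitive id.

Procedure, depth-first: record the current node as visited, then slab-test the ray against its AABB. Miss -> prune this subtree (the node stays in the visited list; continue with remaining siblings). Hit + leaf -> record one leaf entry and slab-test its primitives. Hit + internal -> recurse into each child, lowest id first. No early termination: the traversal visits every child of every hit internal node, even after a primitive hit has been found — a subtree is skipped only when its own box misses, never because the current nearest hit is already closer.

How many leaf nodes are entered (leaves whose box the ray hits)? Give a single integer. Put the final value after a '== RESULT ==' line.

Trace the traversal:
N0 x:[19/2,53/2] y:[61/3,95/3] z:[67/3,34] -> hit [67/3,53/2], descend [1, 7, 8, 12]
  N1 x:[33/2,49/2] y:[79/3,31] z:[85/3,33] -> miss, prune
  N7 x:[37/2,53/2] y:[70/3,95/3] z:[70/3,86/3] -> hit [70/3,53/2], descend [6, 11]
    N6 x:[37/2,47/2] y:[83/3,95/3] z:[71/3,26] -> miss, prune
    N11 x:[47/2,53/2] y:[70/3,74/3] z:[70/3,86/3] -> hit [47/2,74/3] leaf, test {P4@t=71/3, P15(miss)}
  N8 x:[19/2,16] y:[61/3,88/3] z:[67/3,85/3] -> miss, prune
  N12 x:[10,22] y:[61/3,79/3] z:[91/3,34] -> miss, prune

7 AABB tests over nodes [0, 1, 7, 6, 11, 8, 12]; 1 leaf entered; closest P4.

== RESULT ==
1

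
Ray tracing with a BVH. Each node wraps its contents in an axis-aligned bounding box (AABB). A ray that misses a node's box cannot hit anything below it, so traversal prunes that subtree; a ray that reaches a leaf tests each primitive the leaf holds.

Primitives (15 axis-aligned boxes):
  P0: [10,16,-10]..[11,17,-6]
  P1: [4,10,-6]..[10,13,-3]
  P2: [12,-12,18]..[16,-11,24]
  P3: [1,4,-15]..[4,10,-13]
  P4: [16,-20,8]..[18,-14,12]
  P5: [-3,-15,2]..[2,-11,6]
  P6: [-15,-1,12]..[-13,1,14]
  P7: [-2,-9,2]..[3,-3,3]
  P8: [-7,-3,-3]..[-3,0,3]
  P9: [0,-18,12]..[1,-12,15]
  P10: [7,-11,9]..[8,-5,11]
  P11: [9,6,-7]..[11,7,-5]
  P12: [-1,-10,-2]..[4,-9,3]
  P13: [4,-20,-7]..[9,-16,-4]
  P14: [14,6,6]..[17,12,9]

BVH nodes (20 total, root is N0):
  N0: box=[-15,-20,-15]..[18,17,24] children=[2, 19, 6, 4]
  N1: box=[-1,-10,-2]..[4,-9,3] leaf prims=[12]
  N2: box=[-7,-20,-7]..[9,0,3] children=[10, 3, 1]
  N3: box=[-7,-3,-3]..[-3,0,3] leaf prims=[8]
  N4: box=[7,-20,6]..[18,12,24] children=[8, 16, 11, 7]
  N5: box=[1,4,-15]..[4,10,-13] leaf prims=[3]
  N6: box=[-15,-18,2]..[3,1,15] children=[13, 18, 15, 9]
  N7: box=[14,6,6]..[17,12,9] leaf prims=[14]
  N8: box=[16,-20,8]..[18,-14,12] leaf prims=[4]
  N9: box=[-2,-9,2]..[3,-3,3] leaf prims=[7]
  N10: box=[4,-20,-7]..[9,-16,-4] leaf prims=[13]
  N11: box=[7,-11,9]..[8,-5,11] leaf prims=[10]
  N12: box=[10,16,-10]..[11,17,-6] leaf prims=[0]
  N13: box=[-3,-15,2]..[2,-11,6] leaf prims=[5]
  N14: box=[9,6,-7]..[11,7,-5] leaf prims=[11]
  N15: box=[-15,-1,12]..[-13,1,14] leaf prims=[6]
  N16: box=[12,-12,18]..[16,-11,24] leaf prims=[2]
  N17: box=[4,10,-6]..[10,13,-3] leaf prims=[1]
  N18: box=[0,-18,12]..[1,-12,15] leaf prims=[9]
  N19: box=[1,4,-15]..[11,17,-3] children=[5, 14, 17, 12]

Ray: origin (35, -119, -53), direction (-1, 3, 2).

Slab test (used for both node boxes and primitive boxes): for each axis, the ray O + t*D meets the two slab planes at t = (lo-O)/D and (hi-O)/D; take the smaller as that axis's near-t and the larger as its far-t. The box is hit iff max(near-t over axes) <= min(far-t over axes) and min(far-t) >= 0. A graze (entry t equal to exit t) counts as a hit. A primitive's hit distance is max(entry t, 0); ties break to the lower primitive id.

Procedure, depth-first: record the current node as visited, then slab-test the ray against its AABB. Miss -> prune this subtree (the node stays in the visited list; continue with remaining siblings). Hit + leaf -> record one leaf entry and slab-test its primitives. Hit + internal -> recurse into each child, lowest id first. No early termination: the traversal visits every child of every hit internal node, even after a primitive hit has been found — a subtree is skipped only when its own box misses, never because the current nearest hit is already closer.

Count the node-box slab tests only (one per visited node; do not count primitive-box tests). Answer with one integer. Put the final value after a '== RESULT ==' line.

Walk:
N0 x:[17,50] y:[33,136/3] z:[19,77/2] -> hit [33,77/2], descend [2, 4, 6, 19]
  N2 x:[26,42] y:[33,119/3] z:[23,28] -> miss, prune
  N4 x:[17,28] y:[33,131/3] z:[59/2,77/2] -> miss, prune
  N6 x:[32,50] y:[101/3,40] z:[55/2,34] -> hit [101/3,34], descend [9, 13, 15, 18]
    N9 x:[32,37] y:[110/3,116/3] z:[55/2,28] -> miss, prune
    N13 x:[33,38] y:[104/3,36] z:[55/2,59/2] -> miss, prune
    N15 x:[48,50] y:[118/3,40] z:[65/2,67/2] -> miss, prune
    N18 x:[34,35] y:[101/3,107/3] z:[65/2,34] -> hit [34,34] leaf, test {P9@t=34}
  N19 x:[24,34] y:[41,136/3] z:[19,25] -> miss, prune

order=[0, 2, 4, 6, 9, 13, 15, 18, 19]  |boxes|=9  |leaves|=1  hit=P9

== RESULT ==
9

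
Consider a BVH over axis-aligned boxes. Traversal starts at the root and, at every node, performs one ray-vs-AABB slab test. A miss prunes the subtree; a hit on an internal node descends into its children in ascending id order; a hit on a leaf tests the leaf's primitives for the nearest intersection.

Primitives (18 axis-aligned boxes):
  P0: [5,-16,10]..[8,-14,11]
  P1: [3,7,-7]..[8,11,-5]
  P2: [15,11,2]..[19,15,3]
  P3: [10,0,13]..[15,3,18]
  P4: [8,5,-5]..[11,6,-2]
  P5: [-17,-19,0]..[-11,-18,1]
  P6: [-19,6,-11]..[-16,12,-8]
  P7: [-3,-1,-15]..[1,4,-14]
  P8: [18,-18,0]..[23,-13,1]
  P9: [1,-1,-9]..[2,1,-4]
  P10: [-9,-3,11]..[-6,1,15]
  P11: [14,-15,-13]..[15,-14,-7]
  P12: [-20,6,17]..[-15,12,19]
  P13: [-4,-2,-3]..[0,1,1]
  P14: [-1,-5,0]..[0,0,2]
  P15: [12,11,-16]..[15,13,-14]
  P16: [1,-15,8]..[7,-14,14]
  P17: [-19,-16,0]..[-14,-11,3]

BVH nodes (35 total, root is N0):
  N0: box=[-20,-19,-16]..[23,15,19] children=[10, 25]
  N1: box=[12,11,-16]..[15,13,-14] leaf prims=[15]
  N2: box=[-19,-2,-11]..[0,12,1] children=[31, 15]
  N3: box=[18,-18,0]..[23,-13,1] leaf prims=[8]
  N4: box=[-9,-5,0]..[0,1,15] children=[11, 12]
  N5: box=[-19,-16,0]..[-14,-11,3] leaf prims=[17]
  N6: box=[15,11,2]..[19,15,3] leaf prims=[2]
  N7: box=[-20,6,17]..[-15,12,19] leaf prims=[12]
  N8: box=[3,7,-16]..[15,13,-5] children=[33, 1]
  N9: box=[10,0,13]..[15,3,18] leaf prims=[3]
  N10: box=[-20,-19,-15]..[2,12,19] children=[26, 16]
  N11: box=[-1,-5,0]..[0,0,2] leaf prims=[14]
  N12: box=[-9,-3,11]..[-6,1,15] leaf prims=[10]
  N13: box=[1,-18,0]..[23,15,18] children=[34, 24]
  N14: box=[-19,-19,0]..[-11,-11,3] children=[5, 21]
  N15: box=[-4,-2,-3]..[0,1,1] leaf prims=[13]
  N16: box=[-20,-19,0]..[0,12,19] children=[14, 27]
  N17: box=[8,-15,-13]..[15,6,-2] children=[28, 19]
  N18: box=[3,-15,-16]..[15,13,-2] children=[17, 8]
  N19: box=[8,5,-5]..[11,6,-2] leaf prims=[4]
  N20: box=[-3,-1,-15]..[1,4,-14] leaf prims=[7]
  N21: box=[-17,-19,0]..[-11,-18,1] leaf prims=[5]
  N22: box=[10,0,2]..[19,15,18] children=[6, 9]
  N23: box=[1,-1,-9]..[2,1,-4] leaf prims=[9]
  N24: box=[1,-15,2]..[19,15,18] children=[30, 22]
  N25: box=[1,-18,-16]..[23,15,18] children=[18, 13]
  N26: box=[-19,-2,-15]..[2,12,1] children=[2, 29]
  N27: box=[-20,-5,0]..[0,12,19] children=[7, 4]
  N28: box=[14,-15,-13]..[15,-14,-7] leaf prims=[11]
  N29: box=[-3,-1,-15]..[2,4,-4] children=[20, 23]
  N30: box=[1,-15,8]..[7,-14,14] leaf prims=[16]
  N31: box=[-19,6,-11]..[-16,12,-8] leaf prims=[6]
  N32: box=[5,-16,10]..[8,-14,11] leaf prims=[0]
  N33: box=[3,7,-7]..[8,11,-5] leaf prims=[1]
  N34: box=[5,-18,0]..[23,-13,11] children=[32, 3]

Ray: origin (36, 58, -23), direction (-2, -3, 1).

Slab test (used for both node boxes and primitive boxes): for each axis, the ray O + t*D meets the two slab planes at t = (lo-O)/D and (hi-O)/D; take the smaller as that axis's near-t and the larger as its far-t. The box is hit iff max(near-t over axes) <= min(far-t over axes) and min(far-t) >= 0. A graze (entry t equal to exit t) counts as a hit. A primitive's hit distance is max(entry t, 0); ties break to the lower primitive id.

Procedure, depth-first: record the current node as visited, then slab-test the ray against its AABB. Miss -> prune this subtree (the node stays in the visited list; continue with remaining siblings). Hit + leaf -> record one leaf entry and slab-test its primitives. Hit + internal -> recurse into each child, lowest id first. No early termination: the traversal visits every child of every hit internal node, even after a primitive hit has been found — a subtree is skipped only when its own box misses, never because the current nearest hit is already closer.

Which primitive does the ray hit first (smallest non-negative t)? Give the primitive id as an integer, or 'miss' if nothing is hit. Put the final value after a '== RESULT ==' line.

Trace the traversal:
N0 x:[13/2,28] y:[43/3,77/3] z:[7,42] -> hit [43/3,77/3], descend [10, 25]
  N10 x:[17,28] y:[46/3,77/3] z:[8,42] -> hit [17,77/3], descend [16, 26]
    N16 x:[18,28] y:[46/3,77/3] z:[23,42] -> hit [23,77/3], descend [14, 27]
      N14 x:[47/2,55/2] y:[23,77/3] z:[23,26] -> hit [47/2,77/3], descend [5, 21]
        N5 x:[25,55/2] y:[23,74/3] z:[23,26] -> miss, prune
        N21 x:[47/2,53/2] y:[76/3,77/3] z:[23,24] -> miss, prune
      N27 x:[18,28] y:[46/3,21] z:[23,42] -> miss, prune
    N26 x:[17,55/2] y:[46/3,20] z:[8,24] -> hit [17,20], descend [2, 29]
      N2 x:[18,55/2] y:[46/3,20] z:[12,24] -> hit [18,20], descend [15, 31]
        N15 x:[18,20] y:[19,20] z:[20,24] -> hit [20,20] leaf, test {P13@t=20}
        N31 x:[26,55/2] y:[46/3,52/3] z:[12,15] -> miss, prune
      N29 x:[17,39/2] y:[18,59/3] z:[8,19] -> hit [18,19], descend [20, 23]
        N20 x:[35/2,39/2] y:[18,59/3] z:[8,9] -> miss, prune
        N23 x:[17,35/2] y:[19,59/3] z:[14,19] -> miss, prune
  N25 x:[13/2,35/2] y:[43/3,76/3] z:[7,41] -> hit [43/3,35/2], descend [13, 18]
    N13 x:[13/2,35/2] y:[43/3,76/3] z:[23,41] -> miss, prune
    N18 x:[21/2,33/2] y:[15,73/3] z:[7,21] -> hit [15,33/2], descend [8, 17]
      N8 x:[21/2,33/2] y:[15,17] z:[7,18] -> hit [15,33/2], descend [1, 33]
        N1 x:[21/2,12] y:[15,47/3] z:[7,9] -> miss, prune
        N33 x:[14,33/2] y:[47/3,17] z:[16,18] -> hit [16,33/2] leaf, test {P1@t=16}
      N17 x:[21/2,14] y:[52/3,73/3] z:[10,21] -> miss, prune

Summary -> nodes [0, 10, 16, 14, 5, 21, 27, 26, 2, 15, 31, 29, 20, 23, 25, 13, 18, 8, 1, 33, 17]; box-tests=21; leaf-entries=2; first=P1

== RESULT ==
1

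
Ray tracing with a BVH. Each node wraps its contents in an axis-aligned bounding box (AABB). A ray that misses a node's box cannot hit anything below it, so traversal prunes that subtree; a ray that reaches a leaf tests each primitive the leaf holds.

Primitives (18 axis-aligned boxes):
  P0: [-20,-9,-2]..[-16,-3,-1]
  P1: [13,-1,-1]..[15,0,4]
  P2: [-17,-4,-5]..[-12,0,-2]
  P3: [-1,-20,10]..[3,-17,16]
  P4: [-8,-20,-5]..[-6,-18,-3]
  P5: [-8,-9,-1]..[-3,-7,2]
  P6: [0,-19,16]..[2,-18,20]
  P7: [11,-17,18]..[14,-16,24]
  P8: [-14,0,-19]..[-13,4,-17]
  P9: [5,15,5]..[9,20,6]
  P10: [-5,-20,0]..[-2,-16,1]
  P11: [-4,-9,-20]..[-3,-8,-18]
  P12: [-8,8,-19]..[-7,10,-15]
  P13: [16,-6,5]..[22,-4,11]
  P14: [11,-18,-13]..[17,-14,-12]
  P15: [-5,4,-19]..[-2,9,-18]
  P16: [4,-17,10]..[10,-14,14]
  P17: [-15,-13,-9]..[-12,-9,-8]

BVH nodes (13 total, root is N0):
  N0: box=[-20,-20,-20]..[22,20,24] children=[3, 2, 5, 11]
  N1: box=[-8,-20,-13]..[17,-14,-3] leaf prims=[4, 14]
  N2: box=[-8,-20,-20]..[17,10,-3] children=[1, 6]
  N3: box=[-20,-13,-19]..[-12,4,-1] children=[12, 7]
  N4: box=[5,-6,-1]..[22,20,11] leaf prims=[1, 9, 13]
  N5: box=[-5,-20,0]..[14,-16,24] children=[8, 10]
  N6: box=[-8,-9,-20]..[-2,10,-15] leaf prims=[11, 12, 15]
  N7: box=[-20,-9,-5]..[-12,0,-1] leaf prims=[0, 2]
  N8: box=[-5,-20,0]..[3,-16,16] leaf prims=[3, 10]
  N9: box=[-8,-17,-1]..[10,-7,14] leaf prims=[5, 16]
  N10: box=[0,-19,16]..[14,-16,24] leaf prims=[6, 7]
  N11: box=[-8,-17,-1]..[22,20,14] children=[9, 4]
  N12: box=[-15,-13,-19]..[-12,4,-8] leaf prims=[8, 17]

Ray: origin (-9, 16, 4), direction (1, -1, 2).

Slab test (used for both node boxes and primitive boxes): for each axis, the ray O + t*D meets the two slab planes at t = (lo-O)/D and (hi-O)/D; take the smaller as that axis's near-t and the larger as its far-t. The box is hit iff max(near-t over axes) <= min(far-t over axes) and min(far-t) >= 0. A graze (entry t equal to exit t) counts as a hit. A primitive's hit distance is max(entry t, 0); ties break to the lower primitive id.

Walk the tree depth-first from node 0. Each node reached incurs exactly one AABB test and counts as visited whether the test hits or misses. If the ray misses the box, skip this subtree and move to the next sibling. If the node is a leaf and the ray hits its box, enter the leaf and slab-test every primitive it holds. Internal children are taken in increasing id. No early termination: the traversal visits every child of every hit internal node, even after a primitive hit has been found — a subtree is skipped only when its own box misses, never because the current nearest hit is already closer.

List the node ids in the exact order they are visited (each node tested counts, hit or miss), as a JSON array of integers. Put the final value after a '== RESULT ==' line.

Traverse from the root:
N0 x:[-11,31] y:[-4,36] z:[-12,10] -> hit [-4,10], descend [2, 3, 5, 11]
  N2 x:[1,26] y:[6,36] z:[-12,-7/2] -> miss, prune
  N3 x:[-11,-3] y:[12,29] z:[-23/2,-5/2] -> miss, prune
  N5 x:[4,23] y:[32,36] z:[-2,10] -> miss, prune
  N11 x:[1,31] y:[-4,33] z:[-5/2,5] -> hit [1,5], descend [4, 9]
    N4 x:[14,31] y:[-4,22] z:[-5/2,7/2] -> miss, prune
    N9 x:[1,19] y:[23,33] z:[-5/2,5] -> miss, prune

7 AABB tests over nodes [0, 2, 3, 5, 11, 4, 9]; 0 leaves entered; closest miss.

== RESULT ==
[0, 2, 3, 5, 11, 4, 9]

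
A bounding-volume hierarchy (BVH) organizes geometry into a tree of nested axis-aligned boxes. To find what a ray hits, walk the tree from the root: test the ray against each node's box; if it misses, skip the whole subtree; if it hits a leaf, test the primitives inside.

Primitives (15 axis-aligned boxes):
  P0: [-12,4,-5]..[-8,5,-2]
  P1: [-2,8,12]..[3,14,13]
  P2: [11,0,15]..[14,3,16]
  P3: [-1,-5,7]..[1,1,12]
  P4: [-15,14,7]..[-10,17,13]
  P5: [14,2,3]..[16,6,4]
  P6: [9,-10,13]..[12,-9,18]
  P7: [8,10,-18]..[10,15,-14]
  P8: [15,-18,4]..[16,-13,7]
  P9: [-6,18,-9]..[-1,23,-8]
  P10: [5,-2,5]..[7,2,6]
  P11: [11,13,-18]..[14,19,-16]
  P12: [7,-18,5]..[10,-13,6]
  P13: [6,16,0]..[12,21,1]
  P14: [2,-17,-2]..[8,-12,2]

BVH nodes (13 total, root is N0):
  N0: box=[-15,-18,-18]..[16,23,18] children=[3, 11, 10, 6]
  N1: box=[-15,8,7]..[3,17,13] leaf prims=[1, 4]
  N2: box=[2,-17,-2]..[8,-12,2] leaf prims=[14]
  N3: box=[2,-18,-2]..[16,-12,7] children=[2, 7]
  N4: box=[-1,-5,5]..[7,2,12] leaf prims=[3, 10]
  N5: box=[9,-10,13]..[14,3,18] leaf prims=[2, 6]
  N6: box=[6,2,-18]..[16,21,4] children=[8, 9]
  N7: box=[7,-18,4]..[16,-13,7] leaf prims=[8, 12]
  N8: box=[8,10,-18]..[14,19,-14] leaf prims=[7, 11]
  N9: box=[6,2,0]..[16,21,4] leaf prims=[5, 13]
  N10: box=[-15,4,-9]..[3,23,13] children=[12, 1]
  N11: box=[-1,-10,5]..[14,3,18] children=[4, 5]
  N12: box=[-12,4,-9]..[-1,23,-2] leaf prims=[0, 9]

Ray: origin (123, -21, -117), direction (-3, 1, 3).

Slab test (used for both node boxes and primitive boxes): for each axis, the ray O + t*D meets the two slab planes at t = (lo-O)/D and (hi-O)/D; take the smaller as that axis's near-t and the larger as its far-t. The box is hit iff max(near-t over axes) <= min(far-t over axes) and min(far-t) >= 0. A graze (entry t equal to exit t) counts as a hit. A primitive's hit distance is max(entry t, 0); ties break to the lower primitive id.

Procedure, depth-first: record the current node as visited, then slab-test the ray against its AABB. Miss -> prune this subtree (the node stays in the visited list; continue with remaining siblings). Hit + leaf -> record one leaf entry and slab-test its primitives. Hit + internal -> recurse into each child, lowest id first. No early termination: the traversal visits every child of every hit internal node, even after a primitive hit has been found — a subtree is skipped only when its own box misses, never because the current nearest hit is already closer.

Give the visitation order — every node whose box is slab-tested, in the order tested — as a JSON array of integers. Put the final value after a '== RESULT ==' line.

Walk:
N0 x:[107/3,46] y:[3,44] z:[33,45] -> hit [107/3,44], descend [3, 6, 10, 11]
  N3 x:[107/3,121/3] y:[3,9] z:[115/3,124/3] -> miss, prune
  N6 x:[107/3,39] y:[23,42] z:[33,121/3] -> hit [107/3,39], descend [8, 9]
    N8 x:[109/3,115/3] y:[31,40] z:[33,103/3] -> miss, prune
    N9 x:[107/3,39] y:[23,42] z:[39,121/3] -> hit [39,39] leaf, test {P5(miss), P13@t=39}
  N10 x:[40,46] y:[25,44] z:[36,130/3] -> hit [40,130/3], descend [1, 12]
    N1 x:[40,46] y:[29,38] z:[124/3,130/3] -> miss, prune
    N12 x:[124/3,45] y:[25,44] z:[36,115/3] -> miss, prune
  N11 x:[109/3,124/3] y:[11,24] z:[122/3,45] -> miss, prune

Summary -> nodes [0, 3, 6, 8, 9, 10, 1, 12, 11]; box-tests=9; leaf-entries=1; first=P13

== RESULT ==
[0, 3, 6, 8, 9, 10, 1, 12, 11]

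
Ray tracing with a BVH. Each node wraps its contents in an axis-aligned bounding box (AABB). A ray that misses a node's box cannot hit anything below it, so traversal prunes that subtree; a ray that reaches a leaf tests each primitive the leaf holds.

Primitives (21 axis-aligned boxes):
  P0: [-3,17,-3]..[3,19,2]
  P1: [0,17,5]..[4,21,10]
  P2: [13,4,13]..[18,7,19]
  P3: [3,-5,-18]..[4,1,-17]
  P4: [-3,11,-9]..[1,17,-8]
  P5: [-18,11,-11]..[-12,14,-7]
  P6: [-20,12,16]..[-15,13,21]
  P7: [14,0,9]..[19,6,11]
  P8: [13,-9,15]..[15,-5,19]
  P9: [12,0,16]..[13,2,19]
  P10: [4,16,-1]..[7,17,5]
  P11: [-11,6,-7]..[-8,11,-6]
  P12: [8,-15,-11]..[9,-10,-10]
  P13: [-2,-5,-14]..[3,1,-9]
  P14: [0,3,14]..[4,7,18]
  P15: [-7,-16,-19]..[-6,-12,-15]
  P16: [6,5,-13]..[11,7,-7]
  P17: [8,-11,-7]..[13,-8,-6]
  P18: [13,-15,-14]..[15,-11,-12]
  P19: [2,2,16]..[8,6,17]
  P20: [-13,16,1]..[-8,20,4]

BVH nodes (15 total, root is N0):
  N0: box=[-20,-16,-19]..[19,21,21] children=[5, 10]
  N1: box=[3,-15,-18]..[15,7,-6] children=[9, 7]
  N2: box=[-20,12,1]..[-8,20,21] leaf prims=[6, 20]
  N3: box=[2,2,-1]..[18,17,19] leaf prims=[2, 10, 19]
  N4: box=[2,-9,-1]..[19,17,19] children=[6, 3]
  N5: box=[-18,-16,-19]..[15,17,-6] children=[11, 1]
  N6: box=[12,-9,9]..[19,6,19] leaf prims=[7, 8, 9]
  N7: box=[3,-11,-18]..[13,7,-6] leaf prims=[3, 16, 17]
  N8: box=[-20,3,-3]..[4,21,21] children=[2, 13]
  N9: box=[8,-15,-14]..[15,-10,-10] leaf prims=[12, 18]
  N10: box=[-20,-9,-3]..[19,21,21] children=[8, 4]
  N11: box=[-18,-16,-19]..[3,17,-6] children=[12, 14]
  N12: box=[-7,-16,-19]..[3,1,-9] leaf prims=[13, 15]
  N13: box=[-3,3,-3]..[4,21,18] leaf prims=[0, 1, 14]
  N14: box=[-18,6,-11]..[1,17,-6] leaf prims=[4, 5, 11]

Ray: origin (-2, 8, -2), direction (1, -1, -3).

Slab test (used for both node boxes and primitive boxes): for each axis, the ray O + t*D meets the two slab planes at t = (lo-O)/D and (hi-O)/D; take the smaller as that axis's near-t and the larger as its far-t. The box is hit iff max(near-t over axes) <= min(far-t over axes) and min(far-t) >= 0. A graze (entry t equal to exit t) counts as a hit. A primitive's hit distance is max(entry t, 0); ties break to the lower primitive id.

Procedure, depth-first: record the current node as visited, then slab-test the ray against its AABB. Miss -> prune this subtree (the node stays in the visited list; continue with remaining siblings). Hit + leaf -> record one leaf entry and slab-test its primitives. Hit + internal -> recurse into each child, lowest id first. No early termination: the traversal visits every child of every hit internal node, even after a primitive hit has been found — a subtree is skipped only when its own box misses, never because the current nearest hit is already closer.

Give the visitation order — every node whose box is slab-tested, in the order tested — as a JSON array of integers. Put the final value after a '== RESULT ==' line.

Traverse from the root:
N0 x:[-18,21] y:[-13,24] z:[-23/3,17/3] -> hit [-23/3,17/3], descend [5, 10]
  N5 x:[-16,17] y:[-9,24] z:[4/3,17/3] -> hit [4/3,17/3], descend [1, 11]
    N1 x:[5,17] y:[1,23] z:[4/3,16/3] -> hit [5,16/3], descend [7, 9]
      N7 x:[5,15] y:[1,19] z:[4/3,16/3] -> hit [5,16/3] leaf, test {P3(miss), P16(miss), P17(miss)}
      N9 x:[10,17] y:[18,23] z:[8/3,4] -> miss, prune
    N11 x:[-16,5] y:[-9,24] z:[4/3,17/3] -> hit [4/3,5], descend [12, 14]
      N12 x:[-5,5] y:[7,24] z:[7/3,17/3] -> miss, prune
      N14 x:[-16,3] y:[-9,2] z:[4/3,3] -> hit [4/3,2] leaf, test {P4(miss), P5(miss), P11(miss)}
  N10 x:[-18,21] y:[-13,17] z:[-23/3,1/3] -> hit [-23/3,1/3], descend [4, 8]
    N4 x:[4,21] y:[-9,17] z:[-7,-1/3] -> miss, prune
    N8 x:[-18,6] y:[-13,5] z:[-23/3,1/3] -> hit [-23/3,1/3], descend [2, 13]
      N2 x:[-18,-6] y:[-12,-4] z:[-23/3,-1] -> miss, prune
      N13 x:[-1,6] y:[-13,5] z:[-20/3,1/3] -> hit [-1,1/3] leaf, test {P0(miss), P1(miss), P14(miss)}

Visited [0, 5, 1, 7, 9, 11, 12, 14, 10, 4, 8, 2, 13]. Tests: 13 box, 3 leaf. Nearest: miss.

== RESULT ==
[0, 5, 1, 7, 9, 11, 12, 14, 10, 4, 8, 2, 13]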